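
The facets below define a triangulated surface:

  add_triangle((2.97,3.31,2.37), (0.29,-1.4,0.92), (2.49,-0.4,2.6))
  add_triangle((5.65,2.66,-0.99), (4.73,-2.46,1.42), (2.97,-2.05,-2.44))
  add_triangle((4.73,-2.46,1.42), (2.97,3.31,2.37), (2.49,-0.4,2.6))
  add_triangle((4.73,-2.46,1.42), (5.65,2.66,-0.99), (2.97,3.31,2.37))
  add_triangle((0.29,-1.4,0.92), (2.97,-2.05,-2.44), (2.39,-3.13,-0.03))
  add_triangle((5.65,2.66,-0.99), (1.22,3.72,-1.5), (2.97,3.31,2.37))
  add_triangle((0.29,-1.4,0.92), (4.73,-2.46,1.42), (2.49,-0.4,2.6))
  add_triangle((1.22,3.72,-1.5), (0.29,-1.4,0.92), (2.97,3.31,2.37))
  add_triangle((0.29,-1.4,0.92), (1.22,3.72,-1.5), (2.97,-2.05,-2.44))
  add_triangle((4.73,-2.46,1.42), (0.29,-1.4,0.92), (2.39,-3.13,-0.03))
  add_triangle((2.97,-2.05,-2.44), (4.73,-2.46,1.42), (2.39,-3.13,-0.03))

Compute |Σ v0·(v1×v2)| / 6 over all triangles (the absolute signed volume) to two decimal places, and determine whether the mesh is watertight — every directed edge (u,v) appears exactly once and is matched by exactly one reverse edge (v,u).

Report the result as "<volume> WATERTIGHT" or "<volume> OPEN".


Per-triangle v0·(v1×v2)/6:
  t1: +0.5593
  t2: +15.7742
  t3: +6.0465
  t4: +16.8050
  t5: +0.2996
  t6: +10.8773
  t7: +2.4119
  t8: -1.3054
  t9: -2.3200
  t10: +1.9752
  t11: +4.6583
Σ = +55.7819 → |volume| = 55.78

Directed edges: 33 total; 3 unmatched, e.g. (2.97,-2.05,-2.44)→(5.65,2.66,-0.99) → open.

55.78 OPEN


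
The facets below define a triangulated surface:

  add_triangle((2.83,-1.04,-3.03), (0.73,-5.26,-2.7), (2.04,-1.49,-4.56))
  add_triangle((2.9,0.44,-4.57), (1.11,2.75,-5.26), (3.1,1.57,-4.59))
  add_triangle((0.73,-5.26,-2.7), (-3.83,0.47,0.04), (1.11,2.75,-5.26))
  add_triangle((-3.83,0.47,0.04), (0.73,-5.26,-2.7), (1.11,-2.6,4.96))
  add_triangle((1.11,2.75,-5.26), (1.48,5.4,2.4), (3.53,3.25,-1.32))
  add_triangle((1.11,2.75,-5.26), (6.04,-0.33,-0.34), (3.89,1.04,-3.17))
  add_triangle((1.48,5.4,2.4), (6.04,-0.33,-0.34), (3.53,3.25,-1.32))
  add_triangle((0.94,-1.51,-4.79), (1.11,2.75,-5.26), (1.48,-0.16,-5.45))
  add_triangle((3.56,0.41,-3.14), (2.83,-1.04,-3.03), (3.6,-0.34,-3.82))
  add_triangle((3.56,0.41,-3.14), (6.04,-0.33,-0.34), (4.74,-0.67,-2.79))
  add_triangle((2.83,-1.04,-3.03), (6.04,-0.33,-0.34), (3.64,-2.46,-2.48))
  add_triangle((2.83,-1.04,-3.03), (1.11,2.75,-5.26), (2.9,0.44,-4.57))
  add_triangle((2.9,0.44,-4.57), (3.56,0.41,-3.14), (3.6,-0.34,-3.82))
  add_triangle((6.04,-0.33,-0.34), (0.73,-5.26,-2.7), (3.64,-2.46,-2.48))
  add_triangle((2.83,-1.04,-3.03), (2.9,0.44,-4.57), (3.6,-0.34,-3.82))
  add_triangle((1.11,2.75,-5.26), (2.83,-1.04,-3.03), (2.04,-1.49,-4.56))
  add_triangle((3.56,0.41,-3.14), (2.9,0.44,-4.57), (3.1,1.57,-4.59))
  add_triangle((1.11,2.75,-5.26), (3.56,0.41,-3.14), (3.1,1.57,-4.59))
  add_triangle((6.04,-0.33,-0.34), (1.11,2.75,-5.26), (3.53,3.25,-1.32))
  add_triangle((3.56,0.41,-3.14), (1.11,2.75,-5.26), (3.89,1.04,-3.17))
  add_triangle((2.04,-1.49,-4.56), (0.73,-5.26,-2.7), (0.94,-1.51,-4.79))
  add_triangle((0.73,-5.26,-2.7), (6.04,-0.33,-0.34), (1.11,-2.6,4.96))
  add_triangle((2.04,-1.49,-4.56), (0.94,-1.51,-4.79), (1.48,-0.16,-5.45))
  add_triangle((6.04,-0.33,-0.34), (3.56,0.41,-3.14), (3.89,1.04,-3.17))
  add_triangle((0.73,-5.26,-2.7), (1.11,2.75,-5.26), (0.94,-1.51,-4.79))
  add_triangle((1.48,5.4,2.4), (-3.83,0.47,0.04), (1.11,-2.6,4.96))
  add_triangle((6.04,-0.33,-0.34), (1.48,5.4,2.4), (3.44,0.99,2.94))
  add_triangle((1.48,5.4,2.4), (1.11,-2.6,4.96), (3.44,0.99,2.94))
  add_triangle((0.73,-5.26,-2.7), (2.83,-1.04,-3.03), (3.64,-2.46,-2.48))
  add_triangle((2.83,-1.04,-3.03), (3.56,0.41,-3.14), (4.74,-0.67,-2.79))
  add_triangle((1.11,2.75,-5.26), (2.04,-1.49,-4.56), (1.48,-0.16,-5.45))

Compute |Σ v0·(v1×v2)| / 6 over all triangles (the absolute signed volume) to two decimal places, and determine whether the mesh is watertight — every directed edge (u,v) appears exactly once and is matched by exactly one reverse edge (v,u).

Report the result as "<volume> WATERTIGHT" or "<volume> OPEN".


Per-triangle v0·(v1×v2)/6:
  t1: +4.9239
  t2: +2.2343
  t3: +22.2824
  t4: +20.6428
  t5: +14.5110
  t6: +1.7961
  t7: +14.7933
  t8: +1.3478
  t9: +0.2835
  t10: +2.7517
  t11: +4.5065
  t12: +0.7094
  t13: +0.9415
  t14: +5.9033
  t15: +0.7037
  t16: +4.9605
  t17: +1.3314
  t18: -0.1938
  t19: +14.8411
  t20: +1.9099
  t21: +4.0222
  t22: +33.1897
  t23: +1.4416
  t24: +1.9107
  t25: -0.9781
  t26: +21.5123
  t27: +14.3448
  t28: +13.3395
  t29: +4.3523
  t30: +1.5123
  t31: +1.7228
Σ = +217.5504 → |volume| = 217.55

Directed edges: 93 total; 9 unmatched, e.g. (-3.83,0.47,0.04)→(1.11,2.75,-5.26) → open.

217.55 OPEN


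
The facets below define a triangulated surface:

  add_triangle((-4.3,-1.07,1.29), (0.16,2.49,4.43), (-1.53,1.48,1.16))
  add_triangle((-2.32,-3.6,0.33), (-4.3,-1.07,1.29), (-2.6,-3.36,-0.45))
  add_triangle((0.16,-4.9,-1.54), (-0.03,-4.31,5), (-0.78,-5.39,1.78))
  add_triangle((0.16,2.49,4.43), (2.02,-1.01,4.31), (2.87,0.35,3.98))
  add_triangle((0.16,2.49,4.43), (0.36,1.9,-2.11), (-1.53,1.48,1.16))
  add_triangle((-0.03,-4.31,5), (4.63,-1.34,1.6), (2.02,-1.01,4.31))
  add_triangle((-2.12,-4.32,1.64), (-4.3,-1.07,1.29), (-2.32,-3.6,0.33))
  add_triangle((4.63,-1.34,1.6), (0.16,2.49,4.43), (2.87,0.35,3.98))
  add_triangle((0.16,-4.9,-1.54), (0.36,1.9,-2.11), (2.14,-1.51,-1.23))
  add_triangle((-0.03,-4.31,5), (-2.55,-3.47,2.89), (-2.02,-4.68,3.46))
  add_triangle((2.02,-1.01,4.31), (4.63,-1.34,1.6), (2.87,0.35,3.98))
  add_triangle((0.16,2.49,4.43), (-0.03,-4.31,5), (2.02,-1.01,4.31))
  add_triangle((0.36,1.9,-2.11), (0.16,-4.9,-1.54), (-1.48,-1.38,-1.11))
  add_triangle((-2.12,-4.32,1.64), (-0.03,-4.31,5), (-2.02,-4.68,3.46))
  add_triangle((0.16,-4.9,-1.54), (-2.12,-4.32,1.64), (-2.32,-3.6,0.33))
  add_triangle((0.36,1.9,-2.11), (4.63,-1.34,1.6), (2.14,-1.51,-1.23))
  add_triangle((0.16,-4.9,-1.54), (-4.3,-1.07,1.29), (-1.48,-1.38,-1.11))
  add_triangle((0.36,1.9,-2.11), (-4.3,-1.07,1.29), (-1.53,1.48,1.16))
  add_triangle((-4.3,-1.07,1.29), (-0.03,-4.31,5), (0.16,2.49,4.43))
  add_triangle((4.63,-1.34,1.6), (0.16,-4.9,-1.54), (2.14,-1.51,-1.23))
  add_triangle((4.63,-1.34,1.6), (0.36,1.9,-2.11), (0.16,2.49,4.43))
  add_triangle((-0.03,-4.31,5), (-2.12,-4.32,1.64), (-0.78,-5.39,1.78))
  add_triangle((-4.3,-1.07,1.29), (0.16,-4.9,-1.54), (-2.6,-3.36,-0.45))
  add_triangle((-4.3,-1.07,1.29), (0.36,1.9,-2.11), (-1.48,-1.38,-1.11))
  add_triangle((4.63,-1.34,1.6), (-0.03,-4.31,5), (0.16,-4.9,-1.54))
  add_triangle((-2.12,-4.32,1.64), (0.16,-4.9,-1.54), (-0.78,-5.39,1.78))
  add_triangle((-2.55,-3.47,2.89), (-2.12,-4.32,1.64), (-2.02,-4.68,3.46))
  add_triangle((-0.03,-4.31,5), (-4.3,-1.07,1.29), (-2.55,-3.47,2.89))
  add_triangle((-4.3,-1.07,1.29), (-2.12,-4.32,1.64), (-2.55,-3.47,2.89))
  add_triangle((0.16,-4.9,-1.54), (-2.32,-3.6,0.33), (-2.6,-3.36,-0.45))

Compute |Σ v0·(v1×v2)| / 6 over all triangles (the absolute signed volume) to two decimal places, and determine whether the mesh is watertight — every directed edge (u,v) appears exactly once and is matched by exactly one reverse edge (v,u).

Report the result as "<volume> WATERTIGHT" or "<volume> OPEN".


162.76 WATERTIGHT

Per-triangle v0·(v1×v2)/6:
  t1: +4.7406
  t2: +1.9529
  t3: +4.4768
  t4: +4.3118
  t5: +3.8482
  t6: +10.3925
  t7: +3.1697
  t8: +1.8629
  t9: +4.3618
  t10: +1.9519
  t11: +4.2715
  t12: +10.3349
  t13: +3.6047
  t14: +1.8571
  t15: +3.2689
  t16: +4.5817
  t17: +4.4197
  t18: +3.5792
  t19: +22.5719
  t20: +6.2803
  t21: +11.1389
  t22: +4.9168
  t23: -1.4535
  t24: +3.4678
  t25: +24.0824
  t26: +4.0744
  t27: +1.3400
  t28: +3.5897
  t29: +3.7354
  t30: +2.0277
Σ = +162.7586 → |volume| = 162.76

Directed edges: 90 total, each appears once with its reverse present → watertight.


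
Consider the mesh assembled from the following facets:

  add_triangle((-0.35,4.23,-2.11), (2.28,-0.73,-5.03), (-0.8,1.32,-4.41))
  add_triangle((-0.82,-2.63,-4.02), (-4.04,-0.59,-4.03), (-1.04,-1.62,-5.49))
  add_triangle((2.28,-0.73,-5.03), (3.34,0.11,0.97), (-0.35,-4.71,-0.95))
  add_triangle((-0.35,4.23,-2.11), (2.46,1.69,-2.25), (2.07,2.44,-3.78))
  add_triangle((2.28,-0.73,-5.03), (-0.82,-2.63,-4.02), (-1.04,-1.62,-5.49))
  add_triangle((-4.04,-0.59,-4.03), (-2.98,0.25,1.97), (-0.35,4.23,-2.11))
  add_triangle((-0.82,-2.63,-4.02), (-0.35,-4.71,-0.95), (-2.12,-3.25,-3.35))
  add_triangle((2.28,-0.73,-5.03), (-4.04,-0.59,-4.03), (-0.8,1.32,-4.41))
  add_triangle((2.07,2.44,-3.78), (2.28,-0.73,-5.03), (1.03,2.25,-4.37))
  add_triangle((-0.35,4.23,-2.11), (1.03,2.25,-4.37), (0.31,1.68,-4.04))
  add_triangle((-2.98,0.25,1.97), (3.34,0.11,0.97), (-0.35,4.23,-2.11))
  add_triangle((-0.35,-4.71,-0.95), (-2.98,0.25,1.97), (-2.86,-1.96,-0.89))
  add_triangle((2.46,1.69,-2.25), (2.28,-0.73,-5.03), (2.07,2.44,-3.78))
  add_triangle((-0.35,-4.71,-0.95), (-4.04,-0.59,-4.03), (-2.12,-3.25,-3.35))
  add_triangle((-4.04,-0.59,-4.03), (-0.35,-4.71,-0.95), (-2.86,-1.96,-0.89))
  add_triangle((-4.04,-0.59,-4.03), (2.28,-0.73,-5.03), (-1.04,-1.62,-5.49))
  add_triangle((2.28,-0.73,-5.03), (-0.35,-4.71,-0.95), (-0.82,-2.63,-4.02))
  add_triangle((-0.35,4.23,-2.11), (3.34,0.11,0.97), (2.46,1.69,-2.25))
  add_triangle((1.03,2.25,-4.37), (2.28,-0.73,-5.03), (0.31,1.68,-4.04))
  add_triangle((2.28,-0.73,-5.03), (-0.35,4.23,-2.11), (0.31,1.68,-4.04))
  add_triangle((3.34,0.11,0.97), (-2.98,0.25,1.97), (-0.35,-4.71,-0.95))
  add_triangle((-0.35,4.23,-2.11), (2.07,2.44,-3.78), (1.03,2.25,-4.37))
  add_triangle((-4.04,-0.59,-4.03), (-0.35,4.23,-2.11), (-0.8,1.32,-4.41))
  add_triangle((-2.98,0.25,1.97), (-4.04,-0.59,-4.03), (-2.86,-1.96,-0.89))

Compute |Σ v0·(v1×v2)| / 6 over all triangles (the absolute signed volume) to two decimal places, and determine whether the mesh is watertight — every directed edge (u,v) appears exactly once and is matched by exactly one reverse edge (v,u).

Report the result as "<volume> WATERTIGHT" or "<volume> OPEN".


133.94 OPEN

Per-triangle v0·(v1×v2)/6:
  t1: +8.4974
  t2: +4.3606
  t3: +14.5075
  t4: +2.4439
  t5: +4.2304
  t6: +15.0601
  t7: +3.8247
  t8: +9.6519
  t9: +3.2445
  t10: +1.7173
  t11: +7.0840
  t12: +5.2546
  t13: +3.0053
  t14: +2.6853
  t15: +6.7816
  t16: +4.0337
  t17: +8.7881
  t18: +5.2006
  t19: +1.8718
  t20: -3.3030
  t21: +7.2517
  t22: +3.0043
  t23: +8.7084
  t24: +6.0385
Σ = +133.9433 → |volume| = 133.94

Directed edges: 72 total; 6 unmatched, e.g. (-0.82,-2.63,-4.02)→(-4.04,-0.59,-4.03) → open.


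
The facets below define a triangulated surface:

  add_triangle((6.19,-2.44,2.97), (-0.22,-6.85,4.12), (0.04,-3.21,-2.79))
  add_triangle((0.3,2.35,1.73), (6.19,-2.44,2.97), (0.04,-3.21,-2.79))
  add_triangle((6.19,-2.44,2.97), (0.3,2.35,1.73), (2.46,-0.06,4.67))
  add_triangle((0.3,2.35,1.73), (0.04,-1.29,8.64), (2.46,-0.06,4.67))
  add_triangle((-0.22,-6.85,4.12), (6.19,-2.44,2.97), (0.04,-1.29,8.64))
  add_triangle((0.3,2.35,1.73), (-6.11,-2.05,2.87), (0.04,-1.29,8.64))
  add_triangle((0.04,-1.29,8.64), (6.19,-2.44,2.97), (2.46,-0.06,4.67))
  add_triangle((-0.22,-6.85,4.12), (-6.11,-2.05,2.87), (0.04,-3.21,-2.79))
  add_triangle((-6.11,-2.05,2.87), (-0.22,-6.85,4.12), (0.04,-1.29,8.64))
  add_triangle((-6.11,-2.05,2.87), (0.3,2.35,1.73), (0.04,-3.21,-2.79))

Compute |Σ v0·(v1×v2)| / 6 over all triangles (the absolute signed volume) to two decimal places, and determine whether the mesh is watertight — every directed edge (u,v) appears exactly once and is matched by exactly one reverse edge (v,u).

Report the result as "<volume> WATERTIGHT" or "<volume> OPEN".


Per-triangle v0·(v1×v2)/6:
  t1: +34.0285
  t2: +1.9267
  t3: +7.3977
  t4: +8.8905
  t5: +56.1390
  t6: +22.3170
  t7: +12.6781
  t8: +32.3073
  t9: +54.4179
  t10: +0.2064
Σ = +230.3089 → |volume| = 230.31

Directed edges: 30 total, each appears once with its reverse present → watertight.

230.31 WATERTIGHT


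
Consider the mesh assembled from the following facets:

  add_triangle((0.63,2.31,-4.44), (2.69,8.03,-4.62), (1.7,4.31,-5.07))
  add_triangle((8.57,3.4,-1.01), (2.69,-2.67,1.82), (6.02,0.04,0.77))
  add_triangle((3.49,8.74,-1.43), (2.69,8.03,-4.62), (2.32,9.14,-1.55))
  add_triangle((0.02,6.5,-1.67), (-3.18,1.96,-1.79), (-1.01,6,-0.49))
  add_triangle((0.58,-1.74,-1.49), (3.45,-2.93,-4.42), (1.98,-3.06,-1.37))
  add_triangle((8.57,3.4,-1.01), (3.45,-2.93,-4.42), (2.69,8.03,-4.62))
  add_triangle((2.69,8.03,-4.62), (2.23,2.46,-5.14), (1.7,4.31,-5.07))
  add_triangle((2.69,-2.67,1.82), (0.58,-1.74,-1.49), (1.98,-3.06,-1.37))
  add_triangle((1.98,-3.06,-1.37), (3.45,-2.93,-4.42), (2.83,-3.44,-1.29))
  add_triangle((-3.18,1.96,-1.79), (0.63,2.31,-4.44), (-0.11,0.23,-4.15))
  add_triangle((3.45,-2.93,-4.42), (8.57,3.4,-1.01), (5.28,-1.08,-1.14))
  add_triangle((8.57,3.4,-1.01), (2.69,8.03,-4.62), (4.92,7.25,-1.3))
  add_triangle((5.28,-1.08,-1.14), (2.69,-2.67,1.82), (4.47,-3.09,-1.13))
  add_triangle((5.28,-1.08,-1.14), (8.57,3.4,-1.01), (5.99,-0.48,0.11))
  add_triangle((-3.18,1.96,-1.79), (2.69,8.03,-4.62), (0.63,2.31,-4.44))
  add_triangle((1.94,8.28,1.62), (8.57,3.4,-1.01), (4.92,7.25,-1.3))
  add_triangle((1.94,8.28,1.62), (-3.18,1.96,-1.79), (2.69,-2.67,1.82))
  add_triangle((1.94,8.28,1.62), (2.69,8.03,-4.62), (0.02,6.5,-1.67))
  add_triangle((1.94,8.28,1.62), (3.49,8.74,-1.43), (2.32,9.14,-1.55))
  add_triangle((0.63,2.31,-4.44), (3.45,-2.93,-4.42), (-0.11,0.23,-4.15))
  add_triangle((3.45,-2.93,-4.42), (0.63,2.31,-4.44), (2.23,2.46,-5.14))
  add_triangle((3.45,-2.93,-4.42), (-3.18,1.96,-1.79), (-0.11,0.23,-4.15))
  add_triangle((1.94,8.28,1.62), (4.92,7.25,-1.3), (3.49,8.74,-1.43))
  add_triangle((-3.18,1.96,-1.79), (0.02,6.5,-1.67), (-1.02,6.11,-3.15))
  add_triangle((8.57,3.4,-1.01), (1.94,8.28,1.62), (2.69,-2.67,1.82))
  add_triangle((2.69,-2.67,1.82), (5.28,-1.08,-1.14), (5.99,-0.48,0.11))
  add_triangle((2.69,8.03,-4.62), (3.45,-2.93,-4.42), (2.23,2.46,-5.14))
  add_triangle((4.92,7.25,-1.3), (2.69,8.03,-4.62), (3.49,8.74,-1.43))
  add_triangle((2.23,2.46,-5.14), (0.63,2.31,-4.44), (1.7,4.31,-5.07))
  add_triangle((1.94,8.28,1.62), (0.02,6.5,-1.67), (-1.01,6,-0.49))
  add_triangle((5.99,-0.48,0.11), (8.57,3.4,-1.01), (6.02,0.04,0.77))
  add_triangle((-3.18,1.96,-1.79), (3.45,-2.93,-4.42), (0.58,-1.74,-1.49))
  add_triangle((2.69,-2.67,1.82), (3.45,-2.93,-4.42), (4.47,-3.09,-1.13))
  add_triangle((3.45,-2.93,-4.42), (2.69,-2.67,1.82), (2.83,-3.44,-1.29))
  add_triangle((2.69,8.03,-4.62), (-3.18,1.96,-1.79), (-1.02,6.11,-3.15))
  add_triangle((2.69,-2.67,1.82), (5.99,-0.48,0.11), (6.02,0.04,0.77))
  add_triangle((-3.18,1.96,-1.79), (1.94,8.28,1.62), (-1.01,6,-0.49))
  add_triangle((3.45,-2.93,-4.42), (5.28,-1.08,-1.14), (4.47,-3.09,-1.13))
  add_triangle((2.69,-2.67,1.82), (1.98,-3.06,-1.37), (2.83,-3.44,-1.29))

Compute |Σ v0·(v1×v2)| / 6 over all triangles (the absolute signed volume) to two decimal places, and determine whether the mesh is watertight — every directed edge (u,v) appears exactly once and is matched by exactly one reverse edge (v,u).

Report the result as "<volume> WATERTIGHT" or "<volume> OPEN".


Per-triangle v0·(v1×v2)/6:
  t1: +1.5652
  t2: -0.7294
  t3: +6.3629
  t4: +5.0627
  t5: +1.4288
  t6: +66.3344
  t7: +3.5968
  t8: +0.4905
  t9: +1.1559
  t10: +5.4342
  t11: +15.0203
  t12: +25.4003
  t13: +4.9041
  t14: +5.8123
  t15: +15.8461
  t16: +21.7148
  t17: +1.8191
  t18: +16.1232
  t19: +5.8705
  t20: +6.7342
  t21: +5.3600
  t22: +2.2880
  t23: +8.5482
  t24: +4.0064
  t25: +32.7924
  t26: +4.1921
  t27: +10.6020
  t28: +9.8379
  t29: +2.0124
  t30: +6.3561
  t31: +3.2993
  t32: +3.8880
  t33: +3.1575
  t34: +2.6211
  t35: +4.5944
  t36: +2.5393
  t37: +1.1105
  t38: +6.7136
  t39: +0.8063
Σ = +324.6726 → |volume| = 324.67

Directed edges: 117 total; 9 unmatched, e.g. (2.69,8.03,-4.62)→(2.32,9.14,-1.55) → open.

324.67 OPEN


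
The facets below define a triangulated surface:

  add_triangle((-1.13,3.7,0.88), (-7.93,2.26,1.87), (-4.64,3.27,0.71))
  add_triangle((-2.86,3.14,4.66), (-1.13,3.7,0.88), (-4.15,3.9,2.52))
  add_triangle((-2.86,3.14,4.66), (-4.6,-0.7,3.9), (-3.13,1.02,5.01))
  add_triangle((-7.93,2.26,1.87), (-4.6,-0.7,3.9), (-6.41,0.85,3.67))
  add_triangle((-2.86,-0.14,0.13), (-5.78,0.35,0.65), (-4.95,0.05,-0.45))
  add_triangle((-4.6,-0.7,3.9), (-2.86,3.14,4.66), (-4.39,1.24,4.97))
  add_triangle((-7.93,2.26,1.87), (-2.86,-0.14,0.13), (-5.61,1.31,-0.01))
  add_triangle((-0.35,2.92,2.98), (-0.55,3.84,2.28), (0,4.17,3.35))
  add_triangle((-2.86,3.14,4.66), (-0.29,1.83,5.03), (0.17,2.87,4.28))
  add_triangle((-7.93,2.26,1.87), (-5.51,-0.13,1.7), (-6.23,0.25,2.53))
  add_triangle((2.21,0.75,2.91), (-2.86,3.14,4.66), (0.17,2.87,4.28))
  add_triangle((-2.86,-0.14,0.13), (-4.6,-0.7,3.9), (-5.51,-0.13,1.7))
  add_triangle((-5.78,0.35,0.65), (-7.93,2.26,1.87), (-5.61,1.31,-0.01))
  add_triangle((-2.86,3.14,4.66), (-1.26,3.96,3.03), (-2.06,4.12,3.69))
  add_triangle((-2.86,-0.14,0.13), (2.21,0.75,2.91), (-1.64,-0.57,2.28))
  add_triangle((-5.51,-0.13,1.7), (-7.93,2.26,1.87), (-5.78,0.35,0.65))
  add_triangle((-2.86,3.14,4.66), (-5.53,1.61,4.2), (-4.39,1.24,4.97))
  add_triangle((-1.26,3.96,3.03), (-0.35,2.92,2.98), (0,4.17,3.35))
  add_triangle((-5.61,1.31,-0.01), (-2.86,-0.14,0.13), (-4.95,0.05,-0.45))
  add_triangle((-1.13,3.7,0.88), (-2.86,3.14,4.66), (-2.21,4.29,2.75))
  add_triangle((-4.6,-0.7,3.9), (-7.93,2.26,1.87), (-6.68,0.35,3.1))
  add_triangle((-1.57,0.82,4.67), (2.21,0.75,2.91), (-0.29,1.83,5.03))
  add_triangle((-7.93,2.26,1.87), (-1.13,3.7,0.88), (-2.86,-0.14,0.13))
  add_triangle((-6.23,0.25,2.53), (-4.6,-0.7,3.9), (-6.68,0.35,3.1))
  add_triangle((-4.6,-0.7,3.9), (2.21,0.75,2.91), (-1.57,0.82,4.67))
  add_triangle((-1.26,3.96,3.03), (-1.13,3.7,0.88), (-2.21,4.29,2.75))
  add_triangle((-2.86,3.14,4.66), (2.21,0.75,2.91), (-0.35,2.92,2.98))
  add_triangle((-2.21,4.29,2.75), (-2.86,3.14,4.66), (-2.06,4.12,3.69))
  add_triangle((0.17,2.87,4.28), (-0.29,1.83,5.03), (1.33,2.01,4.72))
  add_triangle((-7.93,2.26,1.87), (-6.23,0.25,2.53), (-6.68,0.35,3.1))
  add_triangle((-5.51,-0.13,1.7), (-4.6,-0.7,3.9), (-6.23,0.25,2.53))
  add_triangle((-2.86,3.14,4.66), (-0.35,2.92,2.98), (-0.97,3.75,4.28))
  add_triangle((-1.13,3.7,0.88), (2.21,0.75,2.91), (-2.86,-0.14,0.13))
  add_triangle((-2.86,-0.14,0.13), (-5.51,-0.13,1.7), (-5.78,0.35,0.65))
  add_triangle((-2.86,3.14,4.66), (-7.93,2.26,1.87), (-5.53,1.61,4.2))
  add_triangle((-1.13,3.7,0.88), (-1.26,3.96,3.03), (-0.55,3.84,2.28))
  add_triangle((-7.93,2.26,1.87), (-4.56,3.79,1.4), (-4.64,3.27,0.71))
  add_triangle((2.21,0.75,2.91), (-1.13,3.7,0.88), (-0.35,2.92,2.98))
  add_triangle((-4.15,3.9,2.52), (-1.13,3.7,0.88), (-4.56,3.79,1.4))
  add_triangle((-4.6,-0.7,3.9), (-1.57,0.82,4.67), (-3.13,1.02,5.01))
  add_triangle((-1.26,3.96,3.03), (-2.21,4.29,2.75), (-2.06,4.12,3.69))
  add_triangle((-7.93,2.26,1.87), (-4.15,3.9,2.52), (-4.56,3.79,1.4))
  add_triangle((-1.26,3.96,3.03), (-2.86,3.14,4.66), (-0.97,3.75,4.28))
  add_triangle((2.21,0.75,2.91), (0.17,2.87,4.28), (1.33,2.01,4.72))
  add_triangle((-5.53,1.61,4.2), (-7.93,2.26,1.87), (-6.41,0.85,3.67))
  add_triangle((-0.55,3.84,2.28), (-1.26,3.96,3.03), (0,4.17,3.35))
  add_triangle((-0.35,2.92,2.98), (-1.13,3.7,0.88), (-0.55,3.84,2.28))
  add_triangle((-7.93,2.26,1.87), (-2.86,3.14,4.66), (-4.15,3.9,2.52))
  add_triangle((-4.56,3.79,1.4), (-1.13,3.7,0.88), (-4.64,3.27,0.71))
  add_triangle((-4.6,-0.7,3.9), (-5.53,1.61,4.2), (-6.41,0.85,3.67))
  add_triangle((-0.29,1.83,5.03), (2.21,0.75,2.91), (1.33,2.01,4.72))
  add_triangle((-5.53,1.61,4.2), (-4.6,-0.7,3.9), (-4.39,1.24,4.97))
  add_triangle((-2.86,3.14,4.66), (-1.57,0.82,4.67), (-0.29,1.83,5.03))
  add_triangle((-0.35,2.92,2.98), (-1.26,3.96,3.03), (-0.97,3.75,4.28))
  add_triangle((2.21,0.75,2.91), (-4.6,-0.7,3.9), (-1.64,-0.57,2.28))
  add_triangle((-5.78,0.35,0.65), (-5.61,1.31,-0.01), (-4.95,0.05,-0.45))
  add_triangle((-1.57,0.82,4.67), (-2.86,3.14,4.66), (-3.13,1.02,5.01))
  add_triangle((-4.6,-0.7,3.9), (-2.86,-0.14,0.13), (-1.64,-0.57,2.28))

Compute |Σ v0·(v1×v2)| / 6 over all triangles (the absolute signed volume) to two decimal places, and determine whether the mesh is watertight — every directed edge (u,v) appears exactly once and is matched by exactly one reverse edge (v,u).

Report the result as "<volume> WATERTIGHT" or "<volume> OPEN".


Per-triangle v0·(v1×v2)/6:
  t1: -3.2945
  t2: +5.2735
  t3: +3.8945
  t4: +2.1022
  t5: +0.2576
  t6: -0.1511
  t7: -1.4747
  t8: -0.4382
  t9: +3.3568
  t10: +1.5762
  t11: -2.5868
  t12: +0.5739
  t13: +2.0132
  t14: +0.4558
  t15: -1.3775
  t16: +2.2893
  t17: +3.5661
  t18: +0.5922
  t19: -0.4729
  t20: -0.1437
  t21: +1.7287
  t22: +2.0889
  t23: +1.6561
  t24: +0.5286
  t25: +2.8246
  t26: +1.1047
  t27: +4.2213
  t28: +1.0500
  t29: +1.6610
  t30: +0.8957
  t31: +1.2346
  t32: -0.1788
  t33: -5.1353
  t34: +0.4115
  t35: +8.7196
  t36: +0.8446
  t37: +2.1003
  t38: +2.5250
  t39: +2.4315
  t40: +1.9174
  t41: +0.5631
  t42: +3.9074
  t43: +2.0651
  t44: +0.7466
  t45: +3.8357
  t46: +0.6470
  t47: -0.4211
  t48: +9.5772
  t49: +1.2617
  t50: +2.6329
  t51: +0.9983
  t52: +3.0603
  t53: +3.4849
  t54: +0.4293
  t55: +1.4573
  t56: +1.0951
  t57: +2.4713
  t58: +0.3624
Σ = +86.8161 → |volume| = 86.82

Directed edges: 174 total, each appears once with its reverse present → watertight.

86.82 WATERTIGHT


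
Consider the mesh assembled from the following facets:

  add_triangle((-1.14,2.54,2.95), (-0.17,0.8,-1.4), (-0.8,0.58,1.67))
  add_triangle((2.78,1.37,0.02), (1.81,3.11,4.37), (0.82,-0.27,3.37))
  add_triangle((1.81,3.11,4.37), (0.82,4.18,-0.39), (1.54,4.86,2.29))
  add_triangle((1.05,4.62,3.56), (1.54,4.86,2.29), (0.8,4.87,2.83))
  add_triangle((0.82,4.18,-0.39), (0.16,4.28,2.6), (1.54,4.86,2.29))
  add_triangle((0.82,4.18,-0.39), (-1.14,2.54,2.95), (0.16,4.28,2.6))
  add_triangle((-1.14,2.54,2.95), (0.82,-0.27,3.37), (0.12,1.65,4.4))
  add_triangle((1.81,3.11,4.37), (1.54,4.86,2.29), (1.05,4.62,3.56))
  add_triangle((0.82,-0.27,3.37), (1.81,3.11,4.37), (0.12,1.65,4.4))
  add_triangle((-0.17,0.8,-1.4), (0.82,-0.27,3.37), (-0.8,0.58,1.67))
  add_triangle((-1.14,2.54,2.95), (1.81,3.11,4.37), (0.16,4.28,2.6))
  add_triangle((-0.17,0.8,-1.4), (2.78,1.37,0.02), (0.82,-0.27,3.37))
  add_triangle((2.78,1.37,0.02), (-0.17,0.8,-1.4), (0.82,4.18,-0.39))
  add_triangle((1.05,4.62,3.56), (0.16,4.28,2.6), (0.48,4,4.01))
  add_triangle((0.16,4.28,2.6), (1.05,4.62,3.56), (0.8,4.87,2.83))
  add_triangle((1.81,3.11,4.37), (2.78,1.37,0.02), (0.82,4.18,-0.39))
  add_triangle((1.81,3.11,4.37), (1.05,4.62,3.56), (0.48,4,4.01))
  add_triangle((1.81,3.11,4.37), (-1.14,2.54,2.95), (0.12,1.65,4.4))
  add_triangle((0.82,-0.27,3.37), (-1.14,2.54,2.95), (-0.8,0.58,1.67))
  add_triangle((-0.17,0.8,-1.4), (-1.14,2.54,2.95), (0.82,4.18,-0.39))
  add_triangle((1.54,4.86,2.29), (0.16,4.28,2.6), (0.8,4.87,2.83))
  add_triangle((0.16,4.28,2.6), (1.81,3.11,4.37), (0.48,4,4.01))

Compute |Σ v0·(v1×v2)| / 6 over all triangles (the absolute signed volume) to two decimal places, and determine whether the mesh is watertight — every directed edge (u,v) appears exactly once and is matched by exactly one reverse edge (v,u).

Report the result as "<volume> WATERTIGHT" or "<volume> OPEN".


Per-triangle v0·(v1×v2)/6:
  t1: +0.4524
  t2: +4.8181
  t3: +0.3889
  t4: +0.6531
  t5: +2.5247
  t6: +1.9143
  t7: +0.6072
  t8: +1.8976
  t9: +2.6873
  t10: -0.5345
  t11: +3.8853
  t12: -0.9407
  t13: +2.2850
  t14: +0.8112
  t15: +0.4125
  t16: +8.0294
  t17: +1.4401
  t18: +3.0945
  t19: +1.1363
  t20: +2.2386
  t21: +0.1675
  t22: -1.3243
Σ = +36.6446 → |volume| = 36.64

Directed edges: 66 total, each appears once with its reverse present → watertight.

36.64 WATERTIGHT


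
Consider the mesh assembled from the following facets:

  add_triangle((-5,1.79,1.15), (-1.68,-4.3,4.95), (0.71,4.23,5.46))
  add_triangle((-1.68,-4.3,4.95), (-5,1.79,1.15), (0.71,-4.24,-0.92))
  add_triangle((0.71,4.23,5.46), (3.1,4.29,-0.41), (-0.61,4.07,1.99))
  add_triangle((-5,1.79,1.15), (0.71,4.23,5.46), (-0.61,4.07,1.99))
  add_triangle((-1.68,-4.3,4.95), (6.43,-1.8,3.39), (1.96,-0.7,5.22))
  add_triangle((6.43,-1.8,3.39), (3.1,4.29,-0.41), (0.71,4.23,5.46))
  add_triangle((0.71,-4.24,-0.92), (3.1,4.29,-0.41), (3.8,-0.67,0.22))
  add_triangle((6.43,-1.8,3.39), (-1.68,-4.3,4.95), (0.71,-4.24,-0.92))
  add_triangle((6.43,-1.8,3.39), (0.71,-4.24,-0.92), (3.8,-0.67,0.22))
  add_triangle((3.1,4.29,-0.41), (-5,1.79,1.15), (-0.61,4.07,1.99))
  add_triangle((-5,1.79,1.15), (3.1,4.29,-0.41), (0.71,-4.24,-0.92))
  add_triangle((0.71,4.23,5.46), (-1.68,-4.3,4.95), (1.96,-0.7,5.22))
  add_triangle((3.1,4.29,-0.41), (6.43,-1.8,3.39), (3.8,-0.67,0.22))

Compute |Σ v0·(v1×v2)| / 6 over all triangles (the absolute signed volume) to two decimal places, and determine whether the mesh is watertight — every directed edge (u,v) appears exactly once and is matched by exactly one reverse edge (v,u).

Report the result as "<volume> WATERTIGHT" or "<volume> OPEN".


Per-triangle v0·(v1×v2)/6:
  t1: +40.0219
  t2: +18.2488
  t3: +10.8977
  t4: +11.1370
  t5: +20.4565
  t6: +37.8137
  t7: +4.4802
  t8: +31.8905
  t9: +8.2699
  t10: +7.3508
  t11: +2.3986
  t12: +19.5160
  t13: +8.9951
Σ = +221.4769 → |volume| = 221.48

Directed edges: 39 total; 3 unmatched, e.g. (6.43,-1.8,3.39)→(1.96,-0.7,5.22) → open.

221.48 OPEN


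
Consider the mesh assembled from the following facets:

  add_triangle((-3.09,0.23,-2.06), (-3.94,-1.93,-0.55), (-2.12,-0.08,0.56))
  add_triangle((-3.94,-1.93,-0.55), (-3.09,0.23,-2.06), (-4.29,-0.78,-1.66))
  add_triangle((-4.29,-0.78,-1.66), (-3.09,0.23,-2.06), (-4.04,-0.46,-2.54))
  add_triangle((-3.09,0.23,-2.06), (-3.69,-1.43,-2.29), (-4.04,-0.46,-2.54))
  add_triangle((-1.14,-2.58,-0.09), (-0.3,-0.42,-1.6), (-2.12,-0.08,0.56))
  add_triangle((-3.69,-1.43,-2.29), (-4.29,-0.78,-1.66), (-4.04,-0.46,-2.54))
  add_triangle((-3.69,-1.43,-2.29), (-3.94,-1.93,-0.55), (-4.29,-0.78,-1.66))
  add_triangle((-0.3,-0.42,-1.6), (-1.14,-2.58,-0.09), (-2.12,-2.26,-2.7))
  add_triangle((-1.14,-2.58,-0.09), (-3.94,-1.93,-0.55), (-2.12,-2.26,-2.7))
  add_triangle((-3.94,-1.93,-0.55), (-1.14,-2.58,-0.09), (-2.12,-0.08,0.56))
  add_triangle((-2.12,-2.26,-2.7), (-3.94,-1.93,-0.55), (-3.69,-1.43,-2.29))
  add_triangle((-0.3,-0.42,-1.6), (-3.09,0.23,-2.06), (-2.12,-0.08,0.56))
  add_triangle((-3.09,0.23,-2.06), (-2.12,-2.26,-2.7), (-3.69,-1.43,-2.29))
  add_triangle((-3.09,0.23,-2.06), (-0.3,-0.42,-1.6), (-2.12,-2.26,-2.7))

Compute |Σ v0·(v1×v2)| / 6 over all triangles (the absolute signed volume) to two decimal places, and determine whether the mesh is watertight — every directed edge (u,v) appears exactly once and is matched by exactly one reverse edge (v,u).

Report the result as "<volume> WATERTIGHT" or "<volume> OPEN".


12.04 WATERTIGHT

Per-triangle v0·(v1×v2)/6:
  t1: +2.0051
  t2: -0.1983
  t3: +0.3833
  t4: +0.0680
  t5: -1.4488
  t6: +0.6994
  t7: +1.2771
  t8: +0.6355
  t9: +3.2468
  t10: +1.1798
  t11: +2.0197
  t12: -0.6210
  t13: +1.3412
  t14: +1.4501
Σ = +12.0380 → |volume| = 12.04

Directed edges: 42 total, each appears once with its reverse present → watertight.


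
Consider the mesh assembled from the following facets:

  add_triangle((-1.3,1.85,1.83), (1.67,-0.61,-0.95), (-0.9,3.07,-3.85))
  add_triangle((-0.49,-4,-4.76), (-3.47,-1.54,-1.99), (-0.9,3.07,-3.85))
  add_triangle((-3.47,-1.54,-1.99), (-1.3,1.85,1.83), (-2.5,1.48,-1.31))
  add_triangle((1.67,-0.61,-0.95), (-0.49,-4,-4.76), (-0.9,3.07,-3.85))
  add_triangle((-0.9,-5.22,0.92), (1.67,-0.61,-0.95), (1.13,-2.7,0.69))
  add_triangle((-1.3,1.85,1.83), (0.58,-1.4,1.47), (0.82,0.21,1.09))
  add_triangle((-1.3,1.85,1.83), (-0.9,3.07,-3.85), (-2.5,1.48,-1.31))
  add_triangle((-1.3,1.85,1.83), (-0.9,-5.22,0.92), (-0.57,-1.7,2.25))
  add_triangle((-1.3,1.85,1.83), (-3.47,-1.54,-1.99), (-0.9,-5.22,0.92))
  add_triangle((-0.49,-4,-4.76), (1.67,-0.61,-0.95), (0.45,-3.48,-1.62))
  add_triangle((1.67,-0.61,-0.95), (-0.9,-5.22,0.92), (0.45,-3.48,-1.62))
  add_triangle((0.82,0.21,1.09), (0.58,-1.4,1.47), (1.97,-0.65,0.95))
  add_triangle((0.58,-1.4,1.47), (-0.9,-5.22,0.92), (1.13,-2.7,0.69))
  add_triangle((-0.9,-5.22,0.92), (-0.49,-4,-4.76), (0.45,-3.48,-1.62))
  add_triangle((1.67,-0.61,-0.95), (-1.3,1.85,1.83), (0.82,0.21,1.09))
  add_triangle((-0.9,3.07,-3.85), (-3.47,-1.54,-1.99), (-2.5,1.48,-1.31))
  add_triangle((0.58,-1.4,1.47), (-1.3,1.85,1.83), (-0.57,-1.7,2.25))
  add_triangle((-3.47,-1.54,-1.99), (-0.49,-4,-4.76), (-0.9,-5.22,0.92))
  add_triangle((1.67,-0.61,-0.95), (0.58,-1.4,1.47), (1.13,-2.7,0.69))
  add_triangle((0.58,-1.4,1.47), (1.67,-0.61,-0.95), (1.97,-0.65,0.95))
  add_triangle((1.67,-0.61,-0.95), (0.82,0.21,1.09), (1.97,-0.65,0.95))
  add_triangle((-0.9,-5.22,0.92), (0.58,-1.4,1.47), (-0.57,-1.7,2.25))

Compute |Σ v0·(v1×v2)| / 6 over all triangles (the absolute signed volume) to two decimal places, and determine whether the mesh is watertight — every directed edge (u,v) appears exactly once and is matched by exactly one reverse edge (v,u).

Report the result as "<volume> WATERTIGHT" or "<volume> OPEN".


87.65 WATERTIGHT

Per-triangle v0·(v1×v2)/6:
  t1: +2.5016
  t2: +16.2801
  t3: +3.6835
  t4: +8.9181
  t5: +1.7986
  t6: +0.9615
  t7: +4.1756
  t8: +2.2277
  t9: +9.1961
  t10: +3.0635
  t11: +2.4831
  t12: +0.4634
  t13: +1.5450
  t14: +4.6043
  t15: +0.4411
  t16: +5.2410
  t17: +1.0638
  t18: +15.6286
  t19: +0.7051
  t20: +0.7196
  t21: +0.2635
  t22: +1.6884
Σ = +87.6533 → |volume| = 87.65

Directed edges: 66 total, each appears once with its reverse present → watertight.


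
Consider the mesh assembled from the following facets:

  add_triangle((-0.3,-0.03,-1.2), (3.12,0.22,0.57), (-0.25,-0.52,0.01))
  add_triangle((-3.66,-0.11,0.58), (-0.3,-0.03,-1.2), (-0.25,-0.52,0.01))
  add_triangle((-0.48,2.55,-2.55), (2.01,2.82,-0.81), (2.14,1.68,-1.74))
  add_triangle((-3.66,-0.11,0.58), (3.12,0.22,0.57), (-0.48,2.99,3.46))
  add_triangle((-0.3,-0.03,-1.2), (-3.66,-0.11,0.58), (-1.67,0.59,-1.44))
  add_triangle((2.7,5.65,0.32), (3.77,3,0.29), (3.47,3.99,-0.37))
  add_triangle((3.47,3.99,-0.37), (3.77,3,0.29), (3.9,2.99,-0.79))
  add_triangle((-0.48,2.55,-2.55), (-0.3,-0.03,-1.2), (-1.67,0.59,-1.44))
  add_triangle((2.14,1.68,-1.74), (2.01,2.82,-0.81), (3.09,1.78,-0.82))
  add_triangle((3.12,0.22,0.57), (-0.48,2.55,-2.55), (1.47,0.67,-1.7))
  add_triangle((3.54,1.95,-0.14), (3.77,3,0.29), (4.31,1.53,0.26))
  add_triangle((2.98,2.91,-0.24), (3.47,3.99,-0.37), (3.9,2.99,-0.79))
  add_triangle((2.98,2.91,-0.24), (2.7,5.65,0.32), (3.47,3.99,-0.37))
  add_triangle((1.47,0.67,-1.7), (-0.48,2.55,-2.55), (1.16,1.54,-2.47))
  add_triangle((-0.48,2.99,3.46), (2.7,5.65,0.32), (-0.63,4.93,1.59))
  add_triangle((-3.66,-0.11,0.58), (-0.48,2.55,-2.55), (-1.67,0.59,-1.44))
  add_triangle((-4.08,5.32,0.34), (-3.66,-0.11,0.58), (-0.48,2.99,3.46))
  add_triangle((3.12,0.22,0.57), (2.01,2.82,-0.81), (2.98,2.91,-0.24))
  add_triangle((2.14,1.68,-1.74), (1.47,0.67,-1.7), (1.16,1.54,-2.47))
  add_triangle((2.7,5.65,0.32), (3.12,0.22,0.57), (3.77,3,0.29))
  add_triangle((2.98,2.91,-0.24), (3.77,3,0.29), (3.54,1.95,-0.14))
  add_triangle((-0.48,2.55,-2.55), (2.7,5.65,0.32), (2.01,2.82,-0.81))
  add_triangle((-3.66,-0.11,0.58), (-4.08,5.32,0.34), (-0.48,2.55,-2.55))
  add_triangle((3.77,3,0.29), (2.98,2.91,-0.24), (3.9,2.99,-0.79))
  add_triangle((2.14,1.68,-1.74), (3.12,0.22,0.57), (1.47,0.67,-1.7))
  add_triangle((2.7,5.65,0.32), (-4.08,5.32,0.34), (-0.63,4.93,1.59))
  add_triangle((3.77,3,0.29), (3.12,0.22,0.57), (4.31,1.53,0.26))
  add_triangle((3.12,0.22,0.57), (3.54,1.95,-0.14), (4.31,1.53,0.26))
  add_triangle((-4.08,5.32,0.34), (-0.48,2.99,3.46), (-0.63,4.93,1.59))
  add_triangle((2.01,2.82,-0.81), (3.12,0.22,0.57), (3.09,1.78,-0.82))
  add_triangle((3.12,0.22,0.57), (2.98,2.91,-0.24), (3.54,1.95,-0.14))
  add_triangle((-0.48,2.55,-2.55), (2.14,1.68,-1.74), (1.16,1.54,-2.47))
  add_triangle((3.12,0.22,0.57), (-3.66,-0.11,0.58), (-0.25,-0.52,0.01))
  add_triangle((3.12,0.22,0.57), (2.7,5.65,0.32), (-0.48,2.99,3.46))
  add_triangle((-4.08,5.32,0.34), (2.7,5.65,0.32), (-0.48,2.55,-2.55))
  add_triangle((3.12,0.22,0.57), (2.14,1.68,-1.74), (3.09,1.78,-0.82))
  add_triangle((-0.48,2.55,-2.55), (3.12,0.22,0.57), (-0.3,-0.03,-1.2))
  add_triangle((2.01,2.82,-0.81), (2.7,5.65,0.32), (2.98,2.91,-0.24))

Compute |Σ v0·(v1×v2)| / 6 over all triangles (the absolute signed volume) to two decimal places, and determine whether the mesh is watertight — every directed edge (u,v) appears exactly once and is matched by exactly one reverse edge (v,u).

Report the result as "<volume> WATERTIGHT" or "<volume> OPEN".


Per-triangle v0·(v1×v2)/6:
  t1: +0.2994
  t2: +0.3896
  t3: +2.1630
  t4: +1.6902
  t5: +0.5090
  t6: +1.4880
  t7: +0.8869
  t8: +0.7045
  t9: +0.9396
  t10: -1.9198
  t11: +0.4532
  t12: -0.1790
  t13: -0.2961
  t14: +0.0038
  t15: +6.8964
  t16: +1.6411
  t17: +11.7965
  t18: +0.5603
  t19: +0.3769
  t20: +0.8857
  t21: +0.3952
  t22: +3.2317
  t23: +8.2390
  t24: -0.4024
  t25: +0.9377
  t26: +8.0652
  t27: +0.4956
  t28: +0.0353
  t29: +7.0831
  t30: +0.9720
  t31: -0.4109
  t32: +0.9339
  t33: +0.3305
  t34: +10.3443
  t35: +16.8643
  t36: +0.6301
  t37: +1.5500
  t38: +1.1988
Σ = +89.7827 → |volume| = 89.78

Directed edges: 114 total, each appears once with its reverse present → watertight.

89.78 WATERTIGHT


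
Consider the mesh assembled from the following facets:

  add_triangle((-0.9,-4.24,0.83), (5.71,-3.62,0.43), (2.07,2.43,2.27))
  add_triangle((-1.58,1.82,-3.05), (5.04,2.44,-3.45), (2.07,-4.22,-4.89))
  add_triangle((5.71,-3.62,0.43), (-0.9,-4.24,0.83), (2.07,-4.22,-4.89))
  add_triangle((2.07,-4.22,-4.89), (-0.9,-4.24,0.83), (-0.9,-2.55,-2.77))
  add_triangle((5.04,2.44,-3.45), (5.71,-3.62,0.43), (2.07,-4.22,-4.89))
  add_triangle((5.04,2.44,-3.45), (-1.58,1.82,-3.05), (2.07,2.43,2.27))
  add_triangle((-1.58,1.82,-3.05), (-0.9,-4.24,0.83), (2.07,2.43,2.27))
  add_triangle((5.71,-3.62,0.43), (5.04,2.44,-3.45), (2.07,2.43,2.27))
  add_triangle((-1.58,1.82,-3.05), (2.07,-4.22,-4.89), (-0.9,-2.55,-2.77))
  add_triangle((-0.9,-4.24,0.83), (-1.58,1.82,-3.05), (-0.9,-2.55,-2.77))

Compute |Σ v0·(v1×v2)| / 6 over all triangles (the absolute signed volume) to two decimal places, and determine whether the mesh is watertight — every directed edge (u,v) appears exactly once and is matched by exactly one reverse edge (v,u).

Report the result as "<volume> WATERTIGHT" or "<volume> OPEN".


160.63 WATERTIGHT

Per-triangle v0·(v1×v2)/6:
  t1: +12.8759
  t2: +25.6646
  t3: +25.5847
  t4: +8.3006
  t5: +37.6573
  t6: +12.9610
  t7: +0.8567
  t8: +24.9765
  t9: +7.8936
  t10: +3.8598
Σ = +160.6305 → |volume| = 160.63

Directed edges: 30 total, each appears once with its reverse present → watertight.


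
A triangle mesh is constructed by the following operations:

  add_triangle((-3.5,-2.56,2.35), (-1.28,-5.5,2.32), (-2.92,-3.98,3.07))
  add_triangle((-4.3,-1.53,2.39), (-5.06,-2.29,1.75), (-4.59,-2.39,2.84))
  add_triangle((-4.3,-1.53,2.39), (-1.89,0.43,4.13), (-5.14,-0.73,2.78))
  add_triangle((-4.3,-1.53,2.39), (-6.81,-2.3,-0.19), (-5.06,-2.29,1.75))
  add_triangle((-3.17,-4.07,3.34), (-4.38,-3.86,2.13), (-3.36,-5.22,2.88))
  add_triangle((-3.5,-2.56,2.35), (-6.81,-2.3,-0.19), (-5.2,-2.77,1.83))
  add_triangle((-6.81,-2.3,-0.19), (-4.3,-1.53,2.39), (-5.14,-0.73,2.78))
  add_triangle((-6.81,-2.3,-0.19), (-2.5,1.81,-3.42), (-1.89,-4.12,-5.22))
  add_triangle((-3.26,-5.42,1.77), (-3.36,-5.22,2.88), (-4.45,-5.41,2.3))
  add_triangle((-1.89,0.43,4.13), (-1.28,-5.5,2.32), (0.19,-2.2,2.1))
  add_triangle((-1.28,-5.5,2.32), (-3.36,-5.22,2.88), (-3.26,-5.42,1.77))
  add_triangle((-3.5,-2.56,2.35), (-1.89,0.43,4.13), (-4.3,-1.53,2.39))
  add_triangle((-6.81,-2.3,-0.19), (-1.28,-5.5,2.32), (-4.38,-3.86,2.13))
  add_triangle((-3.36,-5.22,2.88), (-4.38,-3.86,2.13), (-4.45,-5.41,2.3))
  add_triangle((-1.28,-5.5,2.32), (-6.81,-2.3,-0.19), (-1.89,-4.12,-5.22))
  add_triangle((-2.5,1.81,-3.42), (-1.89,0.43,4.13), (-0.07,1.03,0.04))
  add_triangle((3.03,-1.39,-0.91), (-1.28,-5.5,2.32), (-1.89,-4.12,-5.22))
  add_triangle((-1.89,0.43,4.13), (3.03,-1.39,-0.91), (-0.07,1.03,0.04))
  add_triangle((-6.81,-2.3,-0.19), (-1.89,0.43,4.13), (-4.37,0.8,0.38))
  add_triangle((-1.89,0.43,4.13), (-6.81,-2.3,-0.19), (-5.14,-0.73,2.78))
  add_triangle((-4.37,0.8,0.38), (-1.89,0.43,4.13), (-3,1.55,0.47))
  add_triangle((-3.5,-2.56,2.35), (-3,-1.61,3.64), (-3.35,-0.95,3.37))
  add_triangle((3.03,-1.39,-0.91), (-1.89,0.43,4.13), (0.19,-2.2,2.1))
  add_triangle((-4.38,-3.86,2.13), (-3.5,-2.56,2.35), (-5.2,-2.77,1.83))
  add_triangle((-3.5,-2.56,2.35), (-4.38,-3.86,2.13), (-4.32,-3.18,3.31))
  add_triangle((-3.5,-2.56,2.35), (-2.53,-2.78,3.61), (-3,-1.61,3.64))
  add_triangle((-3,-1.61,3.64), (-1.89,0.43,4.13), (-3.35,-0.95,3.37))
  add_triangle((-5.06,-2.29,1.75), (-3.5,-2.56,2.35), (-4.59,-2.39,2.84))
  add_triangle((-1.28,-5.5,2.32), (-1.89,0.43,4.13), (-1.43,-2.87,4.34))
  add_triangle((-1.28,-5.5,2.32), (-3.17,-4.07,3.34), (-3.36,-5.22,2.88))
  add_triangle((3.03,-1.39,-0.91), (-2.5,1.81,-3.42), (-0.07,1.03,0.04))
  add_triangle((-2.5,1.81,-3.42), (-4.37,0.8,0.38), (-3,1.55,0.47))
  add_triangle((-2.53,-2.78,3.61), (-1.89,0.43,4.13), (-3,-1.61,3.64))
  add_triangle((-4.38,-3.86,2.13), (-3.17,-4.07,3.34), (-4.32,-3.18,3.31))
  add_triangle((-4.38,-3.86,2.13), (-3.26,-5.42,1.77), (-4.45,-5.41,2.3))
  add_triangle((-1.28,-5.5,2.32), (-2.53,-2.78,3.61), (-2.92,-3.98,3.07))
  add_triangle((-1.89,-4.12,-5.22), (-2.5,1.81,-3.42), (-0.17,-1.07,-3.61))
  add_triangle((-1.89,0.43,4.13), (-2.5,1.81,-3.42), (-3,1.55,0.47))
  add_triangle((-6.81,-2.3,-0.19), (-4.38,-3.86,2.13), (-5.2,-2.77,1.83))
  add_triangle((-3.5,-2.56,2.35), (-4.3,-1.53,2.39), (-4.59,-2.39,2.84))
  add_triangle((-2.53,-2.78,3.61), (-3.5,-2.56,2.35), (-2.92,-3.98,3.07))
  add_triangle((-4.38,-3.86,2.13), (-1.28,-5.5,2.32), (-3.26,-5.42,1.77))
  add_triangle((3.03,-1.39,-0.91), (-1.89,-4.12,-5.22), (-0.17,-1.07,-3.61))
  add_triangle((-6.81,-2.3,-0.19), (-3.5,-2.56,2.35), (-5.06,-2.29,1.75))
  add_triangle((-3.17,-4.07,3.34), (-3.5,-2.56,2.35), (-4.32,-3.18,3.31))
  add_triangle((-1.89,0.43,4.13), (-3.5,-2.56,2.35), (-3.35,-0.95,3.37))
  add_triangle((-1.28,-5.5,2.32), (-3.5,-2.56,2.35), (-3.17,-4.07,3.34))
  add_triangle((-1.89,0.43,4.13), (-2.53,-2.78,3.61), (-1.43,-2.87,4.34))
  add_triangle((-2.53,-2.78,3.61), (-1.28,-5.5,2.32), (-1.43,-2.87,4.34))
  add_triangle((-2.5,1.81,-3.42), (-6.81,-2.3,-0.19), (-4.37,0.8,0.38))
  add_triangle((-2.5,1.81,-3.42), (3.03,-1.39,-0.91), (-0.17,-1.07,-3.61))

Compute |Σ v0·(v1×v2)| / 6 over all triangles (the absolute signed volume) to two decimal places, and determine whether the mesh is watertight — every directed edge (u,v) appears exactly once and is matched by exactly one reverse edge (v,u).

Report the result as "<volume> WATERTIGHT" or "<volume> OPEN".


Per-triangle v0·(v1×v2)/6:
  t1: +1.3822
  t2: +0.6776
  t3: +2.4860
  t4: +1.4885
  t5: +1.8046
  t6: -0.2726
  t7: +3.1237
  t8: +28.8065
  t9: +1.1637
  t10: +4.9124
  t11: +2.2575
  t12: +3.2211
  t13: +6.5889
  t14: +1.1296
  t15: +39.0303
  t16: +2.7933
  t17: +22.6660
  t18: +1.7994
  t19: +10.1961
  t20: -1.2310
  t21: +2.8778
  t22: +1.0408
  t23: +3.3249
  t24: +1.1249
  t25: +0.1663
  t26: +1.5329
  t27: +1.2803
  t28: +0.7305
  t29: -2.6969
  t30: +1.8102
  t31: +2.1082
  t32: +2.8573
  t33: +1.6963
  t34: +1.9500
  t35: +0.0522
  t36: +2.0532
  t37: +6.4139
  t38: -0.0479
  t39: +2.7454
  t40: -0.0526
  t41: +1.4546
  t42: -2.5669
  t43: +5.8649
  t44: +1.3435
  t45: -0.4040
  t46: -1.3190
  t47: -1.7333
  t48: +3.2155
  t49: +3.6990
  t50: +10.1664
  t51: +3.6440
Σ = +188.3563 → |volume| = 188.36

Directed edges: 153 total; 3 unmatched, e.g. (-1.28,-5.5,2.32)→(0.19,-2.2,2.1) → open.

188.36 OPEN


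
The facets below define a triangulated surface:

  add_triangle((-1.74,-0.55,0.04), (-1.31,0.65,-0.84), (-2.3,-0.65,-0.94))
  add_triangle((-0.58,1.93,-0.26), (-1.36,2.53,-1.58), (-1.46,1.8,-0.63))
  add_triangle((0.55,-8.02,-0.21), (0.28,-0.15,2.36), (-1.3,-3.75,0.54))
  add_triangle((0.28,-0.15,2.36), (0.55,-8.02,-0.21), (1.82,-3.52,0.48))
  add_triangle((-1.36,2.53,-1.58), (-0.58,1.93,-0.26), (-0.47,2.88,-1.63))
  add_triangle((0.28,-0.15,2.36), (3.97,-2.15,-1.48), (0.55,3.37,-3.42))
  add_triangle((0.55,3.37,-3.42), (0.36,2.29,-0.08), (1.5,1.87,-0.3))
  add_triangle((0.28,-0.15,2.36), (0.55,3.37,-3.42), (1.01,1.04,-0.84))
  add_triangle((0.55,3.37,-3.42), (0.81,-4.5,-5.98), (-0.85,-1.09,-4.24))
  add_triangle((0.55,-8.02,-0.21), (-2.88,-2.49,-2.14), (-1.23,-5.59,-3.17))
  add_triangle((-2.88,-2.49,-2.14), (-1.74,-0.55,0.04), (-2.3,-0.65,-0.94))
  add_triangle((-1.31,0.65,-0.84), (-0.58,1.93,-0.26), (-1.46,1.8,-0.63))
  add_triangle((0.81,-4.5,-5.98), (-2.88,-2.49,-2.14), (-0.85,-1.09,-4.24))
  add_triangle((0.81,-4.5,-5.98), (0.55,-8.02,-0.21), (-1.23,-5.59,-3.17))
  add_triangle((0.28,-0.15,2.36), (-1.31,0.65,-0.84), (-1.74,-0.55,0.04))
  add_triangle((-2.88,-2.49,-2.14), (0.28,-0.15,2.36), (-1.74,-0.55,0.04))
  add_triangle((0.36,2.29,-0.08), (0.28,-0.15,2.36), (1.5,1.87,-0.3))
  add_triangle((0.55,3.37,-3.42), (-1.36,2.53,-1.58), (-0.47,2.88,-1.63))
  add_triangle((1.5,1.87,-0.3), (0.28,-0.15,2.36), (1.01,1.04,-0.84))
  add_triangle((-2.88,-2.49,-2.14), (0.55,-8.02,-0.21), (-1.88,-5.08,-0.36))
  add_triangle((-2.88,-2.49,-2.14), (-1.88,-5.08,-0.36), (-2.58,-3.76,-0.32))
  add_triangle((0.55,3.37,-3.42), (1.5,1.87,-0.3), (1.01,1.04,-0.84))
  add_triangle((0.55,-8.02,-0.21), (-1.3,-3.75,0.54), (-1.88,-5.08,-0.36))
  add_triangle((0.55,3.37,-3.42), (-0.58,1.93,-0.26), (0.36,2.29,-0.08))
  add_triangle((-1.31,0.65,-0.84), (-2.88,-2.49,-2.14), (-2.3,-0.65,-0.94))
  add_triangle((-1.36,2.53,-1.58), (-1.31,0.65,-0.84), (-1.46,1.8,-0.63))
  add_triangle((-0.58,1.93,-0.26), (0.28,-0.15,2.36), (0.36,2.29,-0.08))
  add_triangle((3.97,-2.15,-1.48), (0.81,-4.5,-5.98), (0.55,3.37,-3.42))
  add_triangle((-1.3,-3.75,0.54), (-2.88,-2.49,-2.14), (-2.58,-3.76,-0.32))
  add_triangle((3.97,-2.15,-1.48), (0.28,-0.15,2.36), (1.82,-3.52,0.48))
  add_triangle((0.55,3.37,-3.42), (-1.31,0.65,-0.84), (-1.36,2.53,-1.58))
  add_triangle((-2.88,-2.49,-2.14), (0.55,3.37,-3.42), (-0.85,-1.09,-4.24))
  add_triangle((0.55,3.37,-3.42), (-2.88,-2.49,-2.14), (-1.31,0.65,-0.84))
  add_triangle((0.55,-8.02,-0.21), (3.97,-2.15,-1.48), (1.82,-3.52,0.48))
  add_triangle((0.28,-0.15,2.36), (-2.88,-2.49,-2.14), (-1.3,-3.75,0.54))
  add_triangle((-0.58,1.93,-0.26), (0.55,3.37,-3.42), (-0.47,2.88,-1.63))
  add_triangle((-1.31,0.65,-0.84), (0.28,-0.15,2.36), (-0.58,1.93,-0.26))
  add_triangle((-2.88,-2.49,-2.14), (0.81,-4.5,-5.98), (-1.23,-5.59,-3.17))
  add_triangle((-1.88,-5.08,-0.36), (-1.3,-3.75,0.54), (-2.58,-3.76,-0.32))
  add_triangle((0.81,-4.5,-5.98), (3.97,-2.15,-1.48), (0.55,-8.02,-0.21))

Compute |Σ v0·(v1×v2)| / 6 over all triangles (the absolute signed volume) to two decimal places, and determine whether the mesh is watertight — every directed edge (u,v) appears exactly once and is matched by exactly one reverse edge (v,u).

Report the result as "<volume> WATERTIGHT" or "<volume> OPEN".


157.32 WATERTIGHT

Per-triangle v0·(v1×v2)/6:
  t1: +0.2870
  t2: +0.2916
  t3: +5.1504
  t4: +4.7818
  t5: +0.3972
  t6: +5.9843
  t7: +1.5182
  t8: -1.0051
  t9: +8.6189
  t10: +7.8556
  t11: +0.5041
  t12: -0.0835
  t13: +7.8852
  t14: +14.6683
  t15: +0.6701
  t16: +1.2367
  t17: +1.1111
  t18: +0.7659
  t19: +0.2120
  t20: +5.2544
  t21: +1.8871
  t22: +0.6095
  t23: +2.3734
  t24: +1.1149
  t25: +0.5723
  t26: +0.2903
  t27: +0.7716
  t28: +22.4194
  t29: -0.9076
  t30: +4.1338
  t31: +0.9650
  t32: +5.6659
  t33: +3.4614
  t34: +5.9276
  t35: +2.4291
  t36: +0.2470
  t37: +0.7821
  t38: +8.6694
  t39: +0.8068
  t40: +28.9985
Σ = +157.3214 → |volume| = 157.32

Directed edges: 120 total, each appears once with its reverse present → watertight.
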